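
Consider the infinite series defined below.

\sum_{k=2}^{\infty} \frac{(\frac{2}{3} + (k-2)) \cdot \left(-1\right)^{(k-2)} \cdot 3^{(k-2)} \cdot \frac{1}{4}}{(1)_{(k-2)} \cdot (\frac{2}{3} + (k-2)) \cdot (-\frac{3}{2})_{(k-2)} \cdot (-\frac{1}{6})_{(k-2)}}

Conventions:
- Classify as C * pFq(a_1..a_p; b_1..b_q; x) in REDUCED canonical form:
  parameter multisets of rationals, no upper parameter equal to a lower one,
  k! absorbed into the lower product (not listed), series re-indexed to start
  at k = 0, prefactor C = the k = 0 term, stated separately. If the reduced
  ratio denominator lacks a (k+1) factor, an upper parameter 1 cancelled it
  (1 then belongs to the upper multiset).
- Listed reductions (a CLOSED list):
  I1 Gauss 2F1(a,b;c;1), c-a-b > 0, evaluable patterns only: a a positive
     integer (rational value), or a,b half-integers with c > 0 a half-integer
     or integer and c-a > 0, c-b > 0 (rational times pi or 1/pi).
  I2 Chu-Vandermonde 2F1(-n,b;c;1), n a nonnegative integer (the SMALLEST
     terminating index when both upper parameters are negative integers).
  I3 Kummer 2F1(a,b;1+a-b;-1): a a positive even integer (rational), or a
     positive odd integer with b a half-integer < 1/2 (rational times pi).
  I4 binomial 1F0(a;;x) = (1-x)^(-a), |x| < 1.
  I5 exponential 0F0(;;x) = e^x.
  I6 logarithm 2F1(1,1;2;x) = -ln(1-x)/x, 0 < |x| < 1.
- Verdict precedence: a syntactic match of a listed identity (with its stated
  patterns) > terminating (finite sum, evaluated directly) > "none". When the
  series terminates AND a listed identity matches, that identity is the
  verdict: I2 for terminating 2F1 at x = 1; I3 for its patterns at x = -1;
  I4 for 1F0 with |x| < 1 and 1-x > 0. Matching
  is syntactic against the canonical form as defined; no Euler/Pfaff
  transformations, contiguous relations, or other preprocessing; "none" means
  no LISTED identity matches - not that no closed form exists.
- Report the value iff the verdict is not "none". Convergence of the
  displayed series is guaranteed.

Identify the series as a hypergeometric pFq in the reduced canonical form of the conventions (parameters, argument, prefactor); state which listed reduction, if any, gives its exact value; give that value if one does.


The series (x = -3) is 0F2: upper {-}, lower {-\frac{3}{2}, -\frac{1}{6}}, prefactor \frac{1}{4}. Verdict: none - at argument -3 the multisets {-} ; {-\frac{3}{2}, -\frac{1}{6}} match no listed identity.

Key step: x = -3 and (1)_k (C = 1/4) is k! itself.
Adjacent-term ratio: r(k) = -3 * 1 / [(k-\frac{3}{2}) (k-\frac{1}{6}) (k+1)] - rational in k. x = -3; t_0 = \frac{1}{4}; negate the roots.


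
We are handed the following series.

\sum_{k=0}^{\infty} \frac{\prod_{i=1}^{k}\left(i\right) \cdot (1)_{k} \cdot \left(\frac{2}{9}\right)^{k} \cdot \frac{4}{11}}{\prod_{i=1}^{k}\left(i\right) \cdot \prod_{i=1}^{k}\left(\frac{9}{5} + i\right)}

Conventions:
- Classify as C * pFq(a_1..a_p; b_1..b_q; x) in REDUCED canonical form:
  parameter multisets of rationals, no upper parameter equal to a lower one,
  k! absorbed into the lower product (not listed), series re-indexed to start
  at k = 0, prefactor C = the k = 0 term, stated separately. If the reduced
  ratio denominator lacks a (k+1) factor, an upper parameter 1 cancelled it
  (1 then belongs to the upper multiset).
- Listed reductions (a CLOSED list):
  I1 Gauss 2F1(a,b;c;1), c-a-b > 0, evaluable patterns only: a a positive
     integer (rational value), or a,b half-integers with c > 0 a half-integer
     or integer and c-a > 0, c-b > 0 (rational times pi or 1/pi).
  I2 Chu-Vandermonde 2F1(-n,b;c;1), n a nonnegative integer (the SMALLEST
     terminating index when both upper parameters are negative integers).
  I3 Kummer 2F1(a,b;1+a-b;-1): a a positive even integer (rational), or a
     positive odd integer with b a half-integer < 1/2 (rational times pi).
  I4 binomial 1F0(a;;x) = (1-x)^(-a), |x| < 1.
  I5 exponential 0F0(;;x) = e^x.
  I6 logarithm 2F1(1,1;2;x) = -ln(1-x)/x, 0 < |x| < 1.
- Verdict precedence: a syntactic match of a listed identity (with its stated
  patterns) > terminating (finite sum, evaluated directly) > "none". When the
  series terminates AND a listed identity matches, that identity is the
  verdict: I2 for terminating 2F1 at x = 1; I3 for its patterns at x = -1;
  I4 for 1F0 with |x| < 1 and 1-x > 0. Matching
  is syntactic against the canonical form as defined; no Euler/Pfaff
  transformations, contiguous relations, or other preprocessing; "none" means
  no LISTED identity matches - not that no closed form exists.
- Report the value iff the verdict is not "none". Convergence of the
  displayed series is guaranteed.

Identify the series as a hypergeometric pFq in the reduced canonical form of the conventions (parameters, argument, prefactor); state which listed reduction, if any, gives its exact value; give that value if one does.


Prefactor \frac{4}{11}, argument \frac{2}{9}: 2F1 with upper {1, 1} over lower {\frac{14}{5}}. Verdict: none - this 2F1 at x = \frac{2}{9} matches no listed pattern, and upper {1, 1} holds no stopper.

The tell: from the first term \frac{4}{11}: the lower running product (prefactor 4/11) is a rising factorial.
Step ratio: r(k) = \frac{2}{9} * (k+1) (k+1) / [(k+\frac{14}{5}) (k+1)] - rational in k, leading ratio \frac{2}{9}; with t_0 = \frac{4}{11}, classification follows.


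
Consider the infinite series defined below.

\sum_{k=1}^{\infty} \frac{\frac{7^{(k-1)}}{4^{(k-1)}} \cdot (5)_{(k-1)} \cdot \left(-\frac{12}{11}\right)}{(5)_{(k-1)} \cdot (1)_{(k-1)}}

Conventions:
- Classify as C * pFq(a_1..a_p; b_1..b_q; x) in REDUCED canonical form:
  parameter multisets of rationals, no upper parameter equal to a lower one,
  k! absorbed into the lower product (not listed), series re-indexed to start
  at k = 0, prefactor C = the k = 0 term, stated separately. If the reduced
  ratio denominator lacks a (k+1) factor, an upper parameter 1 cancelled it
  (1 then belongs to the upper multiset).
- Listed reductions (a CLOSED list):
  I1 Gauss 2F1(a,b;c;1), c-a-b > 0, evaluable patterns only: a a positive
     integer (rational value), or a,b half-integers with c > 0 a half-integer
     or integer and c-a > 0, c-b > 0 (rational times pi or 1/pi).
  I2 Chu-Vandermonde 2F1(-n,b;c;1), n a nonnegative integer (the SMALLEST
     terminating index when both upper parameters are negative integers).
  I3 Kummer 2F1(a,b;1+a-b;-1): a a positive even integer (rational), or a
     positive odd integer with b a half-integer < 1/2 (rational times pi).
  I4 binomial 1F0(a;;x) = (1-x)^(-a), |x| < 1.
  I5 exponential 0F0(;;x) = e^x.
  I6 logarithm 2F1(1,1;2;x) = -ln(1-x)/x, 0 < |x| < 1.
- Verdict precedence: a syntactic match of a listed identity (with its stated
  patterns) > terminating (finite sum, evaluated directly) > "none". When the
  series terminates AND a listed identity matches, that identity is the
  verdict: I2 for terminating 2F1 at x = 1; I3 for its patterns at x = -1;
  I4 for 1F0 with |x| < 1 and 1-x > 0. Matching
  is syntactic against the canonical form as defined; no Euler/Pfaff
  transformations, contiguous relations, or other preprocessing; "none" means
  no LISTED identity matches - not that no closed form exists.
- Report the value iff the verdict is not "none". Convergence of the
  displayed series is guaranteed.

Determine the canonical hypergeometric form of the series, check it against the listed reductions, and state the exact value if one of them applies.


The tell: from the first term -\frac{12}{11}: (1)_k (prefactor -12/11) is k! itself.
Consecutive-term ratio: r(k) = \frac{7}{4} * 1 / [(k+1)] - rational in k. x = \frac{7}{4}; t_0 = -\frac{12}{11}; negate the roots.

Prefactor -\frac{12}{11}, argument \frac{7}{4}: 0F0 with upper {-} over lower {-}. Verdict: the I5 exponential reduction matches (the 0F0 exponential series at x = \frac{7}{4}). Hence: \left(-\frac{12}{11}\right) \cdot e^{\frac{7}{4}}.


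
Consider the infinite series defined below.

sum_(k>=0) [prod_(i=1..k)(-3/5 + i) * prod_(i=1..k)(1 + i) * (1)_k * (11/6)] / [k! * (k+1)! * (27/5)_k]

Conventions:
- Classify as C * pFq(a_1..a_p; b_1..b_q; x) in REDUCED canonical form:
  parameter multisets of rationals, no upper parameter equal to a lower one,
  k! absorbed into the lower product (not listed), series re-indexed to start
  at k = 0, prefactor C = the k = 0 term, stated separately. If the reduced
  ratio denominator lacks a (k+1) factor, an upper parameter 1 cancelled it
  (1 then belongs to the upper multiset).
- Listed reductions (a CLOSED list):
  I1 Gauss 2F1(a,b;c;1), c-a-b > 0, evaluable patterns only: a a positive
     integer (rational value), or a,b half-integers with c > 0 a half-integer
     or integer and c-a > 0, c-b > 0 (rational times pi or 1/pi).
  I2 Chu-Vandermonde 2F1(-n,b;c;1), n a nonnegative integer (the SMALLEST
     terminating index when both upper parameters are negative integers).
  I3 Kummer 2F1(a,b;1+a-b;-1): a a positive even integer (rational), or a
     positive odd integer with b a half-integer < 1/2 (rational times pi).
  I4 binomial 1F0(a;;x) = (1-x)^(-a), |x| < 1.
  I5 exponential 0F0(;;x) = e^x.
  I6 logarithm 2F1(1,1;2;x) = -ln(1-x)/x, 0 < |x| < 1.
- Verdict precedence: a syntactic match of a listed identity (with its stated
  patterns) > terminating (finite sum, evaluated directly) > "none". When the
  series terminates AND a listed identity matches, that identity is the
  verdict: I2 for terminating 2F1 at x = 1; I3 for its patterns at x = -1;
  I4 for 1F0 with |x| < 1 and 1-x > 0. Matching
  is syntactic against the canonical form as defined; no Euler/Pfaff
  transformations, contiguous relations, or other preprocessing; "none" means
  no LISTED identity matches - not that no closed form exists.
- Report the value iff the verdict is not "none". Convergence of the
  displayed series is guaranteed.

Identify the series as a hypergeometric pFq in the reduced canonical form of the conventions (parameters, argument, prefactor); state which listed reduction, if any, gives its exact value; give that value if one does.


At argument 1: a 2F1 with upper {2/5, 1}, lower {27/5}, scaled by C = 11/6. Verdict: Gauss (I1, integer-parameter pattern) fires (x = 1: the Gamma ratio telescopes since c-a-b = 4 > 0 and a = 1 in Z>0). Hence: 121/60.

Structural cue: t_0 being 11/6, the running product (C = 11/6, x = 1) telescopes to a rising factorial.
Term ratio: r(k) = 1 * (k+2/5) (k+1) / [(k+27/5) (k+1)] - rational; roots negated = parameters, x = 1, C = 11/6.


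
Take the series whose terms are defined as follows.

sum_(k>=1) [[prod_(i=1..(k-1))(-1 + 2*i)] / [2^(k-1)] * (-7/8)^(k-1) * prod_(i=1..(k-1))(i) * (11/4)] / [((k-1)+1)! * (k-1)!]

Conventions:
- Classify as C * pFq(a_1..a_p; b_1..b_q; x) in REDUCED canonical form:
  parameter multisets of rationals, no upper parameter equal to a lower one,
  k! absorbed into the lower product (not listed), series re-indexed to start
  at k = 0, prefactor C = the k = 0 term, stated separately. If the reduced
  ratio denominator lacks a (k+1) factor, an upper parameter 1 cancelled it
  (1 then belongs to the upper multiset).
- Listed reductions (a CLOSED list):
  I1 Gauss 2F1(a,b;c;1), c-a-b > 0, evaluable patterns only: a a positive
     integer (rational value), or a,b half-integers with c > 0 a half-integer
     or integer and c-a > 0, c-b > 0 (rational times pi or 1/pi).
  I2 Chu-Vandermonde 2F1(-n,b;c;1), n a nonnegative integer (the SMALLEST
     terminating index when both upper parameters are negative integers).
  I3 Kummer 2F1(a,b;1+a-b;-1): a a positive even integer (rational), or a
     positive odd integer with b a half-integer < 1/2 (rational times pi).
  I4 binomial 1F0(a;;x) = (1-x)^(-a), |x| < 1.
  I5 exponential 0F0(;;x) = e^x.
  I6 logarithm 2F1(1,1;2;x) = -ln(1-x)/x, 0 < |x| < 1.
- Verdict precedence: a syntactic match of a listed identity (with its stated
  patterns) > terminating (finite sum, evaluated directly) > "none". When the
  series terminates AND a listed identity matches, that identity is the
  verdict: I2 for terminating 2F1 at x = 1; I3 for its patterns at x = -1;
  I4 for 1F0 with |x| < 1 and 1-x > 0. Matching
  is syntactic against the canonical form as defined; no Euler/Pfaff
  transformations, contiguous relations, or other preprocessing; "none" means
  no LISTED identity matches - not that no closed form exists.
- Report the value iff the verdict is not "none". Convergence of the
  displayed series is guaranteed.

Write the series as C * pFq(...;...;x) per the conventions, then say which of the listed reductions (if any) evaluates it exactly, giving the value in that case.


With C = 11/4: the canonical form is 2F1(1/2, 1; 2; -7/8). Verdict: none - this 2F1 at x = -7/8 matches no listed pattern, and upper {1/2, 1} holds no stopper.

First insight: with t_0 = 11/4, the denominator's factorial ratio (C = 11/4) is a lower Pochhammer.
Adjacent-term ratio: r(k) = (-7/8) * (k+1/2) (k+1) / [(k+2) (k+1)] - rational in k. x = (-7/8); t_0 = 11/4; negate the roots.


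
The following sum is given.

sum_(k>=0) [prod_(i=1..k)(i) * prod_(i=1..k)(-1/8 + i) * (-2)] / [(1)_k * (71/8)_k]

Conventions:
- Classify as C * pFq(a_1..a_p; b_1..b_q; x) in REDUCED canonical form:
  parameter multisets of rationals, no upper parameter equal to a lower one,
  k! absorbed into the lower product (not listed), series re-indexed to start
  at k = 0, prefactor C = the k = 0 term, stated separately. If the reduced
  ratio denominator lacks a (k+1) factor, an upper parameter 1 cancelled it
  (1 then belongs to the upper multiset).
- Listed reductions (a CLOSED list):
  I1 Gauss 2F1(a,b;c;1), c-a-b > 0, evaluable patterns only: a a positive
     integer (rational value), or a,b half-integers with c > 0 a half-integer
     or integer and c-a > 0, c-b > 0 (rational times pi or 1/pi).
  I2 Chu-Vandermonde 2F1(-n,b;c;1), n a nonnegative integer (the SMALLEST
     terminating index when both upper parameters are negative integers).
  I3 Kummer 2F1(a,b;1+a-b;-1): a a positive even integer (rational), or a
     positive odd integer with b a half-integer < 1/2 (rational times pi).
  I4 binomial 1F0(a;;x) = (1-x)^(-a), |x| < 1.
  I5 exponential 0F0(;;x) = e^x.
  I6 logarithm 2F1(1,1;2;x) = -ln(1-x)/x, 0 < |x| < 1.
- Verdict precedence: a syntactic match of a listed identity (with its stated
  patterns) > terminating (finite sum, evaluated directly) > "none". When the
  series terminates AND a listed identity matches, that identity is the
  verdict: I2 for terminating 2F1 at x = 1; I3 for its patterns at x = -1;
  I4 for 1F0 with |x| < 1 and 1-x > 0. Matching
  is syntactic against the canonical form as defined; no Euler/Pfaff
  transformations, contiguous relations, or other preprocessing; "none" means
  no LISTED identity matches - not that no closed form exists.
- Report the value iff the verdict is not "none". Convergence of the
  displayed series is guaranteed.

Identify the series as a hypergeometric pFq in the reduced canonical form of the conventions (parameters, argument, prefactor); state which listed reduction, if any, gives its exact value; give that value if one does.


Classification (C = -2): 2F1 with upper {7/8, 1}, lower {71/8}, argument x = 1. Verdict (x = 1): Gauss (I1, integer-parameter pattern) applies (x = 1: the Gamma ratio telescopes since c-a-b = 7 > 0 and a = 1 in Z>0). Value: -9/4.

Key observation: x = 1 and the running product (prefactor -2) telescopes to a rising factorial.
Adjacent-term ratio: r(k) = 1 * (k+7/8) (k+1) / [(k+71/8) (k+1)] ; factor over Q: parameters, x = 1, and C = -2.


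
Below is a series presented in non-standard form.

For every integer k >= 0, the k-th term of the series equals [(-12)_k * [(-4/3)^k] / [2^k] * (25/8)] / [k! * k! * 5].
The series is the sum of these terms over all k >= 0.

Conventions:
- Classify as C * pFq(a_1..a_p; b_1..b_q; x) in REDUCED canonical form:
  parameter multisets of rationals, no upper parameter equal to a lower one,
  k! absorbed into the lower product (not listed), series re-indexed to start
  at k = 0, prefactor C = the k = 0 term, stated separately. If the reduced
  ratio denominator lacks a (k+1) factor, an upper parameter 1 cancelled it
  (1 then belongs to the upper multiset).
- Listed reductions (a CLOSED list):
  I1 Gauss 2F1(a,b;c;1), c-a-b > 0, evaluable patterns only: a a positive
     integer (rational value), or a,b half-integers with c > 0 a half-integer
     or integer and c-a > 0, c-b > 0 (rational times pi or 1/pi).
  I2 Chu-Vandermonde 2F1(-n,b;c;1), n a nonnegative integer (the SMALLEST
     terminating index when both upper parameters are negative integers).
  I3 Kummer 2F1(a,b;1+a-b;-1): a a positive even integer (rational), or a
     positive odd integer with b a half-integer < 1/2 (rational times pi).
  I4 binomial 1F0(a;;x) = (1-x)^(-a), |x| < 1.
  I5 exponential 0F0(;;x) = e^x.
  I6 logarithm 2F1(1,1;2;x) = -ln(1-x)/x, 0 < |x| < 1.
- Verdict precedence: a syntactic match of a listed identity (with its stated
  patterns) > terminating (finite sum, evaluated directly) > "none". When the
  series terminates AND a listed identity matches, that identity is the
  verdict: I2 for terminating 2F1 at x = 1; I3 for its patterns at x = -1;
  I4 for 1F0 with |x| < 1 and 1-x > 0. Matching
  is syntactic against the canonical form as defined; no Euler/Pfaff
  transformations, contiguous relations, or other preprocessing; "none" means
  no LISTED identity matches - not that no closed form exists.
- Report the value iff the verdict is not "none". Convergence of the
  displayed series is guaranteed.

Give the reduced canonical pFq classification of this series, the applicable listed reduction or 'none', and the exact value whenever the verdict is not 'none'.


The series (x = -2/3) is 1F1: upper {-12}, lower {1}, prefactor 5/8. Verdict: terminating - upper -12 stops the sum at k = 12; the 13 terms are added exactly. Exact value: 9843467674171/397751702040.

Key step: t_0 = 5/8 here, and the two k-th powers (C = 5/8) combine into one argument.
Consecutive-term ratio: r(k) = (-2/3) * (k-12) / [(k+1) (k+1)] - rational; roots negated = parameters, x = (-2/3), C = 5/8.


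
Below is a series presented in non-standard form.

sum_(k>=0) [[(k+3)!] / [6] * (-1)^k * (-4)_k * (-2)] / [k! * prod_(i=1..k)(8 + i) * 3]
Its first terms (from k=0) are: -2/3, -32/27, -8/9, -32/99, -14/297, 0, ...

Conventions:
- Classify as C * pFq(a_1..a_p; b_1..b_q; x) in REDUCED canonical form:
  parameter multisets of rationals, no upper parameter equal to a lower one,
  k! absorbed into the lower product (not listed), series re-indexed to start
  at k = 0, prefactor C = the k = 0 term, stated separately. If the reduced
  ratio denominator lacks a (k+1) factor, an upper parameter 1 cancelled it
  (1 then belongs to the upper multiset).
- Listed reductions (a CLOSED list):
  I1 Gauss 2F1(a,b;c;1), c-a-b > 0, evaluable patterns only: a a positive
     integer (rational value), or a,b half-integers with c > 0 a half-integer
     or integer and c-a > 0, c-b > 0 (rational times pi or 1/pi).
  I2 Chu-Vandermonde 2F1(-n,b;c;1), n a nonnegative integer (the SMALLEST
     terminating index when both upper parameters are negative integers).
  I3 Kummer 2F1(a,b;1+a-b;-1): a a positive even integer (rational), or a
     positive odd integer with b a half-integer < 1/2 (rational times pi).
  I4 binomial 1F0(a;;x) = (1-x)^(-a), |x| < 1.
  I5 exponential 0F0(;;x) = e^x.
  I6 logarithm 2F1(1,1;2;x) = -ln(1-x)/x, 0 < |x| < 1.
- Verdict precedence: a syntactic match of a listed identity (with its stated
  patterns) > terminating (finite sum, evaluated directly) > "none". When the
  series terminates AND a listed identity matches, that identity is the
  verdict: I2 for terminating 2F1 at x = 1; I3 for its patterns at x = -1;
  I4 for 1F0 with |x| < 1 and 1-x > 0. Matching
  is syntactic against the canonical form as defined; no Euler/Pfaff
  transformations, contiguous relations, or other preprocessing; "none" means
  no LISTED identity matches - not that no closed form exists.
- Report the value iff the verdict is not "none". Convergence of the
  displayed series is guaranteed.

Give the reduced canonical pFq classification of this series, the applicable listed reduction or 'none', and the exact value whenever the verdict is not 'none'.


At argument -1: a 2F1 with upper {-4, 4}, lower {9}, scaled by C = -2/3. Verdict: Kummer (I3) applies (x = -1; c = 9 equals 1+a-b for upper {-4, 4}: listed pattern). Its exact value is -28/9.

Key observation: x = (-1) and the constant factors (C = -2/3, x = -1) combine into one prefactor.
Term ratio: r(k) = (-1) * (k-4) (k+4) / [(k+9) (k+1)] - rational in k. x = (-1); t_0 = -2/3; negate the roots.


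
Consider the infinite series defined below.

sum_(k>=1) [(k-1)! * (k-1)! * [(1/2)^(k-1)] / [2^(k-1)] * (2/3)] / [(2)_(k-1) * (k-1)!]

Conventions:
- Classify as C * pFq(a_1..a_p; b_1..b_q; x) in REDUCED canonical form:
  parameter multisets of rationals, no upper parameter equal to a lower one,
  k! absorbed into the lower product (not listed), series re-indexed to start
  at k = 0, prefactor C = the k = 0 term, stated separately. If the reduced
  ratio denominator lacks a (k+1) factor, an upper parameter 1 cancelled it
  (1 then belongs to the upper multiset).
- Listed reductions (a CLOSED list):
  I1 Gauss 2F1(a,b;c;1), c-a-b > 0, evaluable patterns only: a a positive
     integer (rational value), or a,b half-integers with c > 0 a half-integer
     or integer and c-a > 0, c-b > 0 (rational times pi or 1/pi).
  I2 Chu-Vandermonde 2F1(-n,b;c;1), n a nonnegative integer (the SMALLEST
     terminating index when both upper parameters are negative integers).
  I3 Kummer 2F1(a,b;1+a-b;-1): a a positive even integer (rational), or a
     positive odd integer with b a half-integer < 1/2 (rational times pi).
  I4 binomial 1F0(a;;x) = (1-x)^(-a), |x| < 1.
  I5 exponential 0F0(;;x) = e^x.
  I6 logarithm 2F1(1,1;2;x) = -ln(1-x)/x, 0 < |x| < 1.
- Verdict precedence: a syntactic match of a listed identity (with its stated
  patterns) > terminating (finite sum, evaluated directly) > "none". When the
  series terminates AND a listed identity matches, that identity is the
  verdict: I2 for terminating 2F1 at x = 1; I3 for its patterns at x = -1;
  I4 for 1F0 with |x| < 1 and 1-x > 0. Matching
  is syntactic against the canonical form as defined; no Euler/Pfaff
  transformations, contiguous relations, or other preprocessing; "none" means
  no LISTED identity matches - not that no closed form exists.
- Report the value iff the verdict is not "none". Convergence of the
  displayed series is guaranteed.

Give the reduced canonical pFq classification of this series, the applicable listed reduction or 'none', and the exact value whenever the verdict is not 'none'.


Classification (C = 2/3): 2F1 with upper {1, 1}, lower {2}, argument x = 1/4. Verdict (x = 1/4): logarithm (I6) applies (the logarithm: parameters (1,1;2), x = 1/4). Its exact value is (-8/3) * ln(3/4).

First insight: t_0 being 2/3, the factorial ratio (prefactor 2/3) (k+a-1)!/(a-1)! is a rising factorial (a)_k.
Ratio: r(k) = (1/4) * (k+1) (k+1) / [(k+2) (k+1)] - rational; roots negated = parameters, x = (1/4), C = 2/3.


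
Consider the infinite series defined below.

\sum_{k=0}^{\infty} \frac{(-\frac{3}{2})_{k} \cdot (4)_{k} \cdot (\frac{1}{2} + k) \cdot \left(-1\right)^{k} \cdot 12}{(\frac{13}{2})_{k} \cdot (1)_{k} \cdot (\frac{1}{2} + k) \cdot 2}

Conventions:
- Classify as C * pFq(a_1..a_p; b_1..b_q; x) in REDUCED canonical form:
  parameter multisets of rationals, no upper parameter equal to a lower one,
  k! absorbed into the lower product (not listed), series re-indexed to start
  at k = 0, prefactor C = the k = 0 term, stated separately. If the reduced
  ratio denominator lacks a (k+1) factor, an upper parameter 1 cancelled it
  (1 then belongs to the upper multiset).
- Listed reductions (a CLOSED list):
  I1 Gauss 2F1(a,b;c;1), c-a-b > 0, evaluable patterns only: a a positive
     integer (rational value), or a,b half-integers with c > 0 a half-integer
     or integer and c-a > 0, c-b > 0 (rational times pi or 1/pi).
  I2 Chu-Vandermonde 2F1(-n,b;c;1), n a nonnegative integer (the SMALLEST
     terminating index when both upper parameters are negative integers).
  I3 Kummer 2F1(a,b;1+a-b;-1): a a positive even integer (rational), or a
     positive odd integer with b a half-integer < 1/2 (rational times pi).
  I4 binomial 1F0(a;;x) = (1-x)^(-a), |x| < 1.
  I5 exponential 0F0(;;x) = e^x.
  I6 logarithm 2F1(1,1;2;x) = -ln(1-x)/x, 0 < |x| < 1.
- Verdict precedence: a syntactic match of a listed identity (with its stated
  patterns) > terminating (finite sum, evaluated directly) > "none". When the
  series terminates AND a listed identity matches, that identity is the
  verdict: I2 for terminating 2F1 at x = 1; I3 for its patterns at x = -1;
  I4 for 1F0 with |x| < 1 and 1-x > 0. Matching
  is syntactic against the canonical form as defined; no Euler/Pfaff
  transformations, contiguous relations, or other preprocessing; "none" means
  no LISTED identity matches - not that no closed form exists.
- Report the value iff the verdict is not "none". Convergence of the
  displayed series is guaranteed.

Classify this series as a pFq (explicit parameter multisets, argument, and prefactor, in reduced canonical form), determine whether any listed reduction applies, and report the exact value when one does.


The series (x = -1) is 2F1: upper {-\frac{3}{2}, 4}, lower {\frac{13}{2}}, prefactor 6. Verdict at x = -1: Kummer (I3) matches (x = -1; c = \frac{13}{2} equals 1+a-b for upper {-\frac{3}{2}, 4}: listed pattern). Value: \frac{99}{8}.

Key step: from the first term 6: (1)_k (prefactor 6) is k! itself.
Step ratio: r(k) = -1 * (k-\frac{3}{2}) (k+4) / [(k+\frac{13}{2}) (k+1)] - rational in k. x = -1; t_0 = 6; negate the roots.


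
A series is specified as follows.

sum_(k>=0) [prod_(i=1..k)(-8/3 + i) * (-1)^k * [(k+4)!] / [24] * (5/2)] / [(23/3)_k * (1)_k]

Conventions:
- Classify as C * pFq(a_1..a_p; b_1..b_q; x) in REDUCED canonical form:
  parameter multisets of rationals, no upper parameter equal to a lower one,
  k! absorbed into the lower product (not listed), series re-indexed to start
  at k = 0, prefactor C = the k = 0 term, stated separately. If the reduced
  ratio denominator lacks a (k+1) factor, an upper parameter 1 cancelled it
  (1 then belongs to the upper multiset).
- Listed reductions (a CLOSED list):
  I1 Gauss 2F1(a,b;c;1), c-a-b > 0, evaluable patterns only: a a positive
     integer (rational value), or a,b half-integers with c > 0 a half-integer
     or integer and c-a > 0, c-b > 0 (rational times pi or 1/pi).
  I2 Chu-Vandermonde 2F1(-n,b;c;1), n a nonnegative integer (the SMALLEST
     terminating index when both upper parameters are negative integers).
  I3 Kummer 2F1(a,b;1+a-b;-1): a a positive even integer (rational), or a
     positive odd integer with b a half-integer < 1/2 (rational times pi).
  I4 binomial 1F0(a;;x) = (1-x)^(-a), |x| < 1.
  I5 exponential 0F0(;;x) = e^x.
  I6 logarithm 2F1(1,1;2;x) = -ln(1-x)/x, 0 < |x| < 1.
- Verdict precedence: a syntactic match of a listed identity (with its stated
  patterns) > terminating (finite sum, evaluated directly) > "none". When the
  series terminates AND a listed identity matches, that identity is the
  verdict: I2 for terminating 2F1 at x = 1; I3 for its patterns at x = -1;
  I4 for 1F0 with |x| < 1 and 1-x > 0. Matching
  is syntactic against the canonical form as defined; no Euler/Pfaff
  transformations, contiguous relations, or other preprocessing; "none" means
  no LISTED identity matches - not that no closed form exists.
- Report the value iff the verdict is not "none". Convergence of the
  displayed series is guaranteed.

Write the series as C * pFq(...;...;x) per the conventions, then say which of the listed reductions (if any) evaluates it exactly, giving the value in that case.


With C = 5/2: the canonical form is 2F1(-5/3, 5; 23/3; -1). Verdict: none (x = -1): each listed identity misses the multisets {-5/3, 5} ; {23/3}.

First insight: t_0 = 5/2 here, and the running product (C = 5/2, x = -1) telescopes to a rising factorial.
Ratio: r(k) = (-1) * (k-5/3) (k+5) / [(k+23/3) (k+1)] - rational; roots negated = parameters, x = (-1), C = 5/2.


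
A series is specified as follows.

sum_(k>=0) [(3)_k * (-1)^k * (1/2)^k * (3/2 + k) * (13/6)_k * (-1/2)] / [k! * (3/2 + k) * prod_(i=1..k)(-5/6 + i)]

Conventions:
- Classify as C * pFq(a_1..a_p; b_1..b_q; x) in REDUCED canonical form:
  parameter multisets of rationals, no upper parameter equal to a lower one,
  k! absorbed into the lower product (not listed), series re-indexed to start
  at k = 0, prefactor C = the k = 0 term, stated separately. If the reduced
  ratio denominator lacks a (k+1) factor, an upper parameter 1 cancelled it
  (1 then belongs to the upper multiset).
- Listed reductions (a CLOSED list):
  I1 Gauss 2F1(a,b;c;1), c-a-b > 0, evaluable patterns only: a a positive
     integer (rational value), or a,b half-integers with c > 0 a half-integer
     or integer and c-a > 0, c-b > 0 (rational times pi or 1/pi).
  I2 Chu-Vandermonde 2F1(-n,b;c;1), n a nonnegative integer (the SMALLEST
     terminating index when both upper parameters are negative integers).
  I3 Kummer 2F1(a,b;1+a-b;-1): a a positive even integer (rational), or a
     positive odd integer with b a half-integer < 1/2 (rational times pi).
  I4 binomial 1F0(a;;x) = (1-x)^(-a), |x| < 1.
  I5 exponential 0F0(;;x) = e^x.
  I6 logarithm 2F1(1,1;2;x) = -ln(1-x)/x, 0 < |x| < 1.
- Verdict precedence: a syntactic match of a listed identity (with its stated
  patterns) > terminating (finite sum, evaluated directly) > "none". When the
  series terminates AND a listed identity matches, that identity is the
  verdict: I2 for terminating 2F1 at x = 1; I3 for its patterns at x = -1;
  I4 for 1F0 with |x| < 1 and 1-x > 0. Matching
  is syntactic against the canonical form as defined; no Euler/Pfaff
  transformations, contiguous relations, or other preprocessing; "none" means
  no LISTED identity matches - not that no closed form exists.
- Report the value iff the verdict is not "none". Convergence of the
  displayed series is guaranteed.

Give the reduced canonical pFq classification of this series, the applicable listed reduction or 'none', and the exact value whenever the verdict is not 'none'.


Key observation: from the first term -1/2: the (-1)^k factor (C = -1/2) folds into the argument's sign.
Adjacent-term ratio: r(k) = (-1/2) * (k+13/6) (k+3) / [(k+1/6) (k+1)] - poly over poly, x = (-1/2) from leading terms; C = -1/2 at k = 0.

Reduced: x = -1/2, 2F1, upper = {13/6, 3}, lower = {1/6}, C = -1/2. Verdict: none. No listed pattern accepts 2F1(13/6, 3; 1/6; -1/2).


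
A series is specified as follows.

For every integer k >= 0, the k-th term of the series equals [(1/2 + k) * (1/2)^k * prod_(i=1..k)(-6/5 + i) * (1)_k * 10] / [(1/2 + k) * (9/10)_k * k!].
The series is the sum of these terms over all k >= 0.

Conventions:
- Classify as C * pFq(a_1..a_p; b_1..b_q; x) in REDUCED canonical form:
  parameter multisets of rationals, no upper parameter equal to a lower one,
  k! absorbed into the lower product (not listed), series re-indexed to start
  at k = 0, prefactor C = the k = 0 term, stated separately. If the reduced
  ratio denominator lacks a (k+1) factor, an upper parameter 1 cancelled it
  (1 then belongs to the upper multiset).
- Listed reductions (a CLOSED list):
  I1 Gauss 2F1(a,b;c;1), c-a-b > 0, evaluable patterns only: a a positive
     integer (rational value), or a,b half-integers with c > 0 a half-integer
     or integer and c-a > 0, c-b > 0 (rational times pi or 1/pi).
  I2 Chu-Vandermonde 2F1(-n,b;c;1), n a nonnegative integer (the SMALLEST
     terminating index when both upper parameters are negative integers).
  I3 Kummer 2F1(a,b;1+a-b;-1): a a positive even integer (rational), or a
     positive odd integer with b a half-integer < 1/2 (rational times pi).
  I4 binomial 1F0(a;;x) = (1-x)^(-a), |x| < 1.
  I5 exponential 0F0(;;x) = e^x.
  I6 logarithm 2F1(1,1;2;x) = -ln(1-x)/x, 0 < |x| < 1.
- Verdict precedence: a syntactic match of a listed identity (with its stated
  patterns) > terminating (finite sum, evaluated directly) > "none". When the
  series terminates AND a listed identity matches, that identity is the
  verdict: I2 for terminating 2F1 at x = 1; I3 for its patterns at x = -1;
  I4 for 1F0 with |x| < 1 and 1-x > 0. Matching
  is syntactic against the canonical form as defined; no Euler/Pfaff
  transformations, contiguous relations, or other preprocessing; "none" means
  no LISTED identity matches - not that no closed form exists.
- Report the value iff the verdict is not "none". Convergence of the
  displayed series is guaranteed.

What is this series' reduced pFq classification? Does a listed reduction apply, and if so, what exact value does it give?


At argument 1/2: a 2F1 with upper {-1/5, 1}, lower {9/10}, scaled by C = 10. Verdict: none. Every listed pattern misses the 2F1 form at 1/2, upper {-1/5, 1}.

Structural cue: t_0 being 10, striking the common factor k + 1/2 reduces the term (C = 10).
Adjacent-term ratio: r(k) = (1/2) * (k-1/5) (k+1) / [(k+9/10) (k+1)] - poly over poly, x = (1/2) from leading terms; C = 10 at k = 0.


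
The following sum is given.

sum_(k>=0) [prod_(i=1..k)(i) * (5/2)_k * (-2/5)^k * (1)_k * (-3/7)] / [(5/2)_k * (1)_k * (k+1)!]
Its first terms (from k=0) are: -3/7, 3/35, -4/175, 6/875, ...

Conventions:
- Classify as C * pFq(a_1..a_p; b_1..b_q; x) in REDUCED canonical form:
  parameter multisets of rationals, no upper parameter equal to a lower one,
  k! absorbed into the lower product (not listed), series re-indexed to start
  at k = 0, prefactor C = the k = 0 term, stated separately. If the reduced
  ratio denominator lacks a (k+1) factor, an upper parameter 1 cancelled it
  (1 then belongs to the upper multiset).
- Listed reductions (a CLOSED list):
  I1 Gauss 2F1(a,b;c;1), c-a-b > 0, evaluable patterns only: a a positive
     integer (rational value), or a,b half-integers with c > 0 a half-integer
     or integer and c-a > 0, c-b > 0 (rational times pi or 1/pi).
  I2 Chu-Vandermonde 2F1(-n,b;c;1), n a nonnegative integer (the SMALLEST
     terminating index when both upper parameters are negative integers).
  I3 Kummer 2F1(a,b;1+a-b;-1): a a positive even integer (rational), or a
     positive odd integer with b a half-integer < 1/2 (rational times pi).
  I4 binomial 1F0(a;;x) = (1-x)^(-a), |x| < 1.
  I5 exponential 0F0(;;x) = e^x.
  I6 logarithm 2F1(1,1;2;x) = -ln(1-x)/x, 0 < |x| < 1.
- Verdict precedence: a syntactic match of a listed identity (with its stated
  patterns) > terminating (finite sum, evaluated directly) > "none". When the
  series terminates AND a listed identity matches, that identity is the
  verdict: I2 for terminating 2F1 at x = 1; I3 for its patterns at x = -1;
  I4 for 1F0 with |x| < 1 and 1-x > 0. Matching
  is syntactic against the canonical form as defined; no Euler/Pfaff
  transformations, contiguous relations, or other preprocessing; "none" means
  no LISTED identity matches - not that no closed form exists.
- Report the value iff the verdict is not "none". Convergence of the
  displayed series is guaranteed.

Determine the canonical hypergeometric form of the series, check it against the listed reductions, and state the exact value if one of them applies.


Canonical form: C = -3/7 times 2F1 with upper {1, 1}, lower {2}, x = -2/5. Verdict: this is logarithm (I6) (the logarithm: parameters (1,1;2), x = -2/5). Its exact value is (-15/14) * ln(7/5).

Structural cue: t_0 being -3/7, (1)_k (prefactor -3/7) is k! itself.
Adjacent-term ratio: r(k) = (-2/5) * (k+1) (k+1) / [(k+2) (k+1)] - rational in k, leading ratio (-2/5); with t_0 = -3/7, classification follows.


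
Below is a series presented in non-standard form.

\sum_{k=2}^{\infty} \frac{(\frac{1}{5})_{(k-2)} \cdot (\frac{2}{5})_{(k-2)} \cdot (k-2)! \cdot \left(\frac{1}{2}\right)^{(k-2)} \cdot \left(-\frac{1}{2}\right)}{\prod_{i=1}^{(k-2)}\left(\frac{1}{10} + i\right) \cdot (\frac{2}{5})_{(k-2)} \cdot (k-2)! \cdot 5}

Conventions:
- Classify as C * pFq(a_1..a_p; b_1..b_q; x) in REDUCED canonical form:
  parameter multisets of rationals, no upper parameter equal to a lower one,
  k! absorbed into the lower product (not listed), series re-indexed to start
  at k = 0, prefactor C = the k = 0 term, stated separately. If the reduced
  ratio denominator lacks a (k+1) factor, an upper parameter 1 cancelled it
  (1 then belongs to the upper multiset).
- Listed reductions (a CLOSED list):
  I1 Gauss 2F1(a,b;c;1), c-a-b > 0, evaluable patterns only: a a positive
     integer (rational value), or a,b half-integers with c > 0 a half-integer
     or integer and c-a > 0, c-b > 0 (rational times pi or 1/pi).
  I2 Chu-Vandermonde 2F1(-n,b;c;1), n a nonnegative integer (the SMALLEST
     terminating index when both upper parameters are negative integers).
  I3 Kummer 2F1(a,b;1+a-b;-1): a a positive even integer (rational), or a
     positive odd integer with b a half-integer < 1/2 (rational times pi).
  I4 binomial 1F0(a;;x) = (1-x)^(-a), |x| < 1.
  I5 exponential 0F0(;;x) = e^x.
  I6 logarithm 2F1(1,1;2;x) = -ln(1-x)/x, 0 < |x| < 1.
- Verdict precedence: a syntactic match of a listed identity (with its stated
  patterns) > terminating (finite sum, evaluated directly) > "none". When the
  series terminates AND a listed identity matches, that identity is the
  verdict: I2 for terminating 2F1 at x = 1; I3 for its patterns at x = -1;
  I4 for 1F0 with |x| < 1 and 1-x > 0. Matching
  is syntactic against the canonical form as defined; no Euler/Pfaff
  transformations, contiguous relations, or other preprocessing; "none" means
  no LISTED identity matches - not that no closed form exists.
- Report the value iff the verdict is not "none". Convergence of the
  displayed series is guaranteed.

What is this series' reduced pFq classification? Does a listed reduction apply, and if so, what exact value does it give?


Classification (C = -\frac{1}{10}): 2F1 with upper {\frac{1}{5}, 1}, lower {\frac{11}{10}}, argument x = \frac{1}{2}. Verdict: none (x = \frac{1}{2}): each listed identity misses the multisets {\frac{1}{5}, 1} ; {\frac{11}{10}}.

Key observation: from the first term -\frac{1}{10}: the constant factors (C = -1/10, x = 1/2) combine into one prefactor.
Step ratio: r(k) = \frac{1}{2} * (k+\frac{1}{5}) (k+1) / [(k+\frac{11}{10}) (k+1)] ; factor over Q: parameters, x = \frac{1}{2}, and C = -\frac{1}{10}.


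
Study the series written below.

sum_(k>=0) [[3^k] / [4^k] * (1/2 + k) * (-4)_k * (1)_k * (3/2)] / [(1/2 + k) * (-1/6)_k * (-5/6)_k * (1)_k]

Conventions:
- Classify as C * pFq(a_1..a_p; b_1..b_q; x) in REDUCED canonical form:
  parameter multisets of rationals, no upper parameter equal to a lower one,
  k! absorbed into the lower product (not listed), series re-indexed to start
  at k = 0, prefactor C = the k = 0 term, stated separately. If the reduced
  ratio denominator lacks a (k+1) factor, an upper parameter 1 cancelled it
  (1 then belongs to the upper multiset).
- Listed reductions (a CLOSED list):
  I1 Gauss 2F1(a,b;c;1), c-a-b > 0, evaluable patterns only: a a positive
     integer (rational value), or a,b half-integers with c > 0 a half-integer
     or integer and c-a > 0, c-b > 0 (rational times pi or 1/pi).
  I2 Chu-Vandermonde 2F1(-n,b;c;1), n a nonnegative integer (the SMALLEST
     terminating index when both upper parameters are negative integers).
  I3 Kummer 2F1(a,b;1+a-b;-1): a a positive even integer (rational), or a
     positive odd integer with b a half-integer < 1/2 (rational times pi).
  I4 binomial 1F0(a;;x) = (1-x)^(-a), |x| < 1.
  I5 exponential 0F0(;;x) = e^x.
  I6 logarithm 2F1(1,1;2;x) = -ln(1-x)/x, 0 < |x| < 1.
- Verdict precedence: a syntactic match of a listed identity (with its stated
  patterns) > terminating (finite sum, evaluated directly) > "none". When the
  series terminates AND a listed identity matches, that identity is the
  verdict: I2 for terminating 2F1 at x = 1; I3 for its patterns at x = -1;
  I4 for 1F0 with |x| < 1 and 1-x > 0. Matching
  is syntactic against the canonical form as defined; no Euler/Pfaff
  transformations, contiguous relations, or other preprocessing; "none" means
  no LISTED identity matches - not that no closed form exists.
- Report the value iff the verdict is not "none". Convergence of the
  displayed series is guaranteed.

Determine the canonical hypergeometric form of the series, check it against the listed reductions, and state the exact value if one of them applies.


Canonical form: C = 3/2 times 2F2 with upper {-4, 1}, lower {-5/6, -1/6}, x = 3/4. Verdict: terminating - upper parameter -4 makes this a finite sum (last index 4), evaluated exactly. Value: 145370739/850850.

First insight: t_0 = 3/2 here, and (1)_k (prefactor 3/2) is k! itself.
Step ratio: r(k) = (3/4) * (k-4) (k+1) / [(k-5/6) (k-1/6) (k+1)] ; factor over Q: parameters, x = (3/4), and C = 3/2.
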